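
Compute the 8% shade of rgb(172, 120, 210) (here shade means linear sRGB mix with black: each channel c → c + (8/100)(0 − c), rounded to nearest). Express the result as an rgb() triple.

rgb(158, 110, 193)

Per channel, c → c + 0.08(0 − c):
  R: 172 − 13.76 = 158.24 → 158
  G: 120 − 9.6 = 110.4 → 110
  B: 210 − 16.8 = 193.2 → 193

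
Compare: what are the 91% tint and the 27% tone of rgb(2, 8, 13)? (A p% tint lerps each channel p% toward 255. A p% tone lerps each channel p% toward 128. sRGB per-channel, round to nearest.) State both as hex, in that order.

91% tint:
  R: 2 + 0.91×(255−2) = 2 + 230.23 = 232.23 → 232
  G: 8 + 224.77 = 232.77 → 233
  B: 13 + 220.22 = 233.22 → 233
  → #E8E9E9
27% tone:
  R: 2 + 0.27×(128−2) = 2 + 34.02 = 36.02 → 36
  G: 8 + 32.4 = 40.4 → 40
  B: 13 + 0.27×(128−13) = 13 + 31.05 = 44.05 → 44
  → #24282C

#E8E9E9, #24282C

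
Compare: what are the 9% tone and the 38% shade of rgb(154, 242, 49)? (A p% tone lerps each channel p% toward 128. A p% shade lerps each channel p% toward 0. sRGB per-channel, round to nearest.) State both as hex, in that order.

#98E838, #5F961E

9% tone:
  R: 154 + 0.09×(128−154) = 154 − 2.34 = 151.66 → 152
  G: 242 − 10.26 = 231.74 → 232
  B: 49 + 7.11 = 56.11 → 56
  → #98E838
38% shade:
  R: 154 + 0.38×(0−154) = 154 − 58.52 = 95.48 → 95
  G: 242 − 91.96 = 150.04 → 150
  B: 49 + 0.38×(0−49) = 49 − 18.62 = 30.38 → 30
  → #5F961E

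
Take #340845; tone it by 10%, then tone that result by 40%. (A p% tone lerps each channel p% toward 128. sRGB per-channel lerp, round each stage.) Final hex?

#573F60

#340845 is rgb(52, 8, 69).
Lerp each channel 10% toward 128:
  R: 52 + 0.1×(128−52) = 52 + 7.6 = 59.6 → 60
  G: 8 + 12 = 20 → 20
  B: 69 + 0.1×(128−69) = 69 + 5.9 = 74.9 → 75
After the tone: rgb(60, 20, 75) = #3C144B.
A 40% tone moves each channel 40% toward 128:
  R: 60 + 27.2 = 87.2 → 87
  G: 20 + 0.4×(128−20) = 20 + 43.2 = 63.2 → 63
  B: 75 + 0.4×(128−75) = 75 + 21.2 = 96.2 → 96
rgb(87, 63, 96) = #573F60.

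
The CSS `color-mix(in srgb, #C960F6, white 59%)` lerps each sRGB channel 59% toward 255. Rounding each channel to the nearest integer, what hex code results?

#C960F6 is rgb(201, 96, 246).
Lerp each channel 59% toward 255:
  R: 201 + 31.86 = 232.86 → 233
  G: 96 + 0.59×(255−96) = 96 + 93.81 = 189.81 → 190
  B: 246 + 5.31 = 251.31 → 251
rgb(233, 190, 251) = #E9BEFB.

#E9BEFB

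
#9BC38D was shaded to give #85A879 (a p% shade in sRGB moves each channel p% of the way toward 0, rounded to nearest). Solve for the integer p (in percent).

14%

#9BC38D is rgb(155, 195, 141); #85A879 is rgb(133, 168, 121).
On the G channel (widest range): 168 ≈ 195 + (p/100)(0 − 195), so p ≈ 100×(168 − 195)/(0 − 195) = -2700/-195 = 13.85.
p = 14 reproduces all three channels after rounding.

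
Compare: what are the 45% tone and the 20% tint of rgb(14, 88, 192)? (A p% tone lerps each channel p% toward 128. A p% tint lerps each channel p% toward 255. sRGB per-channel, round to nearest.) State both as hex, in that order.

45% tone:
  R: 14 + 0.45×(128−14) = 14 + 51.3 = 65.3 → 65
  G: 88 + 18 = 106 → 106
  B: 192 + 0.45×(128−192) = 192 − 28.8 = 163.2 → 163
  → #416AA3
20% tint:
  R: 14 + 0.2×(255−14) = 14 + 48.2 = 62.2 → 62
  G: 88 + 33.4 = 121.4 → 121
  B: 192 + 12.6 = 204.6 → 205
  → #3E79CD

#416AA3, #3E79CD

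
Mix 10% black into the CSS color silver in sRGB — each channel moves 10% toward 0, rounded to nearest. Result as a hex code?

CSS silver is rgb(192, 192, 192).
A 10% shade moves each channel 10% toward 0:
  R: 192 − 19.2 = 172.8 → 173
  G: 192 + 0.1×(0−192) = 192 − 19.2 = 172.8 → 173
  B: 192 + 0.1×(0−192) = 192 − 19.2 = 172.8 → 173
rgb(173, 173, 173) = #ADADAD.

#ADADAD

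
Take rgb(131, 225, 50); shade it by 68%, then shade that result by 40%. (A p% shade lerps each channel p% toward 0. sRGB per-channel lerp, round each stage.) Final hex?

A 68% shade moves each channel 68% toward 0:
  R: 131 + 0.68×(0−131) = 131 − 89.08 = 41.92 → 42
  G: 225 − 153 = 72 → 72
  B: 50 + 0.68×(0−50) = 50 − 34 = 16 → 16
After the shade: rgb(42, 72, 16) = #2A4810.
Per channel, c → c + 0.4(0 − c):
  R: 42 + 0.4×(0−42) = 42 − 16.8 = 25.2 → 25
  G: 72 − 28.8 = 43.2 → 43
  B: 16 − 6.4 = 9.6 → 10
rgb(25, 43, 10) = #192B0A.

#192B0A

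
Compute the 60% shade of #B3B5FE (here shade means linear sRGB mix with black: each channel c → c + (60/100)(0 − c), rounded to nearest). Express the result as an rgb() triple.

rgb(72, 72, 102)

#B3B5FE is rgb(179, 181, 254).
Per channel, c → c + 0.6(0 − c):
  R: 179 + 0.6×(0−179) = 179 − 107.4 = 71.6 → 72
  G: 181 + 0.6×(0−181) = 181 − 108.6 = 72.4 → 72
  B: 254 + 0.6×(0−254) = 254 − 152.4 = 101.6 → 102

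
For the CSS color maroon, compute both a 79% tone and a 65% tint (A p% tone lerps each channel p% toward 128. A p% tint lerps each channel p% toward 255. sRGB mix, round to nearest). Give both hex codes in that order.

#806565, #D3A6A6

CSS maroon is rgb(128, 0, 0).
79% tone:
  R: 128 + 0.79×(128−128) = 128 + 0 = 128 → 128
  G: 0 + 0.79×(128−0) = 0 + 101.12 = 101.12 → 101
  B: 0 + 0.79×(128−0) = 0 + 101.12 = 101.12 → 101
  → #806565
65% tint:
  R: 128 + 82.55 = 210.55 → 211
  G: 0 + 0.65×(255−0) = 0 + 165.75 = 165.75 → 166
  B: 0 + 0.65×(255−0) = 0 + 165.75 = 165.75 → 166
  → #D3A6A6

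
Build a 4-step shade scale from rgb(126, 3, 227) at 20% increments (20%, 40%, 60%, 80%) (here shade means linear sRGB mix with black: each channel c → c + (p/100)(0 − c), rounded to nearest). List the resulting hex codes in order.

20%: (126 − 25.2 = 100.8→101, 3 − 0.6 = 2.4→2, 227 − 45.4 = 181.6→182) → #6502b6
40%: (126 − 50.4 = 75.6→76, 3 − 1.2 = 1.8→2, 227 − 90.8 = 136.2→136) → #4c0288
60%: (126 − 75.6 = 50.4→50, 3 − 1.8 = 1.2→1, 227 − 136.2 = 90.8→91) → #32015b
80%: (126 − 100.8 = 25.2→25, 3 − 2.4 = 0.6→1, 227 − 181.6 = 45.4→45) → #19012d

#6502b6, #4c0288, #32015b, #19012d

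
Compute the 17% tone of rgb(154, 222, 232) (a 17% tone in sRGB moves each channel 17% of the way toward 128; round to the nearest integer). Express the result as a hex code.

#96CED6

A 17% tone moves each channel 17% toward 128:
  R: 154 + 0.17×(128−154) = 154 − 4.42 = 149.58 → 150
  G: 222 + 0.17×(128−222) = 222 − 15.98 = 206.02 → 206
  B: 232 − 17.68 = 214.32 → 214
rgb(150, 206, 214) = #96CED6.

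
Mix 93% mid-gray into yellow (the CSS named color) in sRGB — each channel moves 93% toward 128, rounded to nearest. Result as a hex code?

#898977

CSS yellow is rgb(255, 255, 0).
A 93% tone moves each channel 93% toward 128:
  R: 255 − 118.11 = 136.89 → 137
  G: 255 − 118.11 = 136.89 → 137
  B: 0 + 119.04 = 119.04 → 119
rgb(137, 137, 119) = #898977.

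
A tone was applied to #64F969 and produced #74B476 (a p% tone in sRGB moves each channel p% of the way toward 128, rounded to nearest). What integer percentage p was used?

#64F969 is rgb(100, 249, 105); #74B476 is rgb(116, 180, 118).
On the G channel (widest range): 180 ≈ 249 + (p/100)(128 − 249), so p ≈ 100×(180 − 249)/(128 − 249) = -6900/-121 = 57.02.
p = 57 reproduces all three channels after rounding.

57%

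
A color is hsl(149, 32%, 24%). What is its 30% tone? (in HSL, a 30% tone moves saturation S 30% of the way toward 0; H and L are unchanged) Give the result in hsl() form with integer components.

S moves 30% from 32 toward 0: 32 − 9.6 = 22.4 → 22.
H and L are unchanged.

hsl(149, 22%, 24%)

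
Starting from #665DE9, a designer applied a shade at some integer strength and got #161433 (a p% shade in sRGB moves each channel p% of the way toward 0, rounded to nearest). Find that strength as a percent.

#665DE9 is rgb(102, 93, 233); #161433 is rgb(22, 20, 51).
On the B channel (widest range): 51 ≈ 233 + (p/100)(0 − 233), so p ≈ 100×(51 − 233)/(0 − 233) = -18200/-233 = 78.11.
p = 78 reproduces all three channels after rounding.

78%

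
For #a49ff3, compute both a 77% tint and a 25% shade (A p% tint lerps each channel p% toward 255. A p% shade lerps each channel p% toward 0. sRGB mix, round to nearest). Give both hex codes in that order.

#eae9fc, #7b77b6

#a49ff3 is rgb(164, 159, 243).
77% tint:
  R: 164 + 70.07 = 234.07 → 234
  G: 159 + 73.92 = 232.92 → 233
  B: 243 + 9.24 = 252.24 → 252
  → #eae9fc
25% shade:
  R: 164 − 41 = 123 → 123
  G: 159 + 0.25×(0−159) = 159 − 39.75 = 119.25 → 119
  B: 243 + 0.25×(0−243) = 243 − 60.75 = 182.25 → 182
  → #7b77b6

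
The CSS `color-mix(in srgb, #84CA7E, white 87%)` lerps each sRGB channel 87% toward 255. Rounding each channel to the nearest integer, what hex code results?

#EFF8EE

#84CA7E is rgb(132, 202, 126).
Lerp each channel 87% toward 255:
  R: 132 + 0.87×(255−132) = 132 + 107.01 = 239.01 → 239
  G: 202 + 46.11 = 248.11 → 248
  B: 126 + 0.87×(255−126) = 126 + 112.23 = 238.23 → 238
rgb(239, 248, 238) = #EFF8EE.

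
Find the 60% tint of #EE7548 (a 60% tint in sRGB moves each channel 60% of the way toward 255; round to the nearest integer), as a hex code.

#F8C8B6

#EE7548 is rgb(238, 117, 72).
Per channel, c → c + 0.6(255 − c):
  R: 238 + 10.2 = 248.2 → 248
  G: 117 + 82.8 = 199.8 → 200
  B: 72 + 0.6×(255−72) = 72 + 109.8 = 181.8 → 182
rgb(248, 200, 182) = #F8C8B6.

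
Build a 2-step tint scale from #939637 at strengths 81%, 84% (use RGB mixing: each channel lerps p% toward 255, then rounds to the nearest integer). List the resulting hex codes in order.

#EAEBD9, #EEEEDF

#939637 is rgb(147, 150, 55).
81%: (147 + 87.48 = 234.48→234, 150 + 85.05 = 235.05→235, 55 + 162 = 217→217) → #EAEBD9
84%: (147 + 90.72 = 237.72→238, 150 + 88.2 = 238.2→238, 55 + 168 = 223→223) → #EEEEDF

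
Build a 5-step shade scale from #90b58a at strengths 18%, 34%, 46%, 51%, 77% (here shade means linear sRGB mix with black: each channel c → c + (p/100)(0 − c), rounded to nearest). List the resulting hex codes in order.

#90b58a is rgb(144, 181, 138).
18%: (144 − 25.92 = 118.08→118, 181 − 32.58 = 148.42→148, 138 − 24.84 = 113.16→113) → #769471
34%: (144 − 48.96 = 95.04→95, 181 − 61.54 = 119.46→119, 138 − 46.92 = 91.08→91) → #5f775b
46%: (144 − 66.24 = 77.76→78, 181 − 83.26 = 97.74→98, 138 − 63.48 = 74.52→75) → #4e624b
51%: (144 − 73.44 = 70.56→71, 181 − 92.31 = 88.69→89, 138 − 70.38 = 67.62→68) → #475944
77%: (144 − 110.88 = 33.12→33, 181 − 139.37 = 41.63→42, 138 − 106.26 = 31.74→32) → #212a20

#769471, #5f775b, #4e624b, #475944, #212a20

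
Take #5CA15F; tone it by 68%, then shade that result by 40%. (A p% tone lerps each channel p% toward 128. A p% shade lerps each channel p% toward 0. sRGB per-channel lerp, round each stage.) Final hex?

#465346

#5CA15F is rgb(92, 161, 95).
Lerp each channel 68% toward 128:
  R: 92 + 24.48 = 116.48 → 116
  G: 161 + 0.68×(128−161) = 161 − 22.44 = 138.56 → 139
  B: 95 + 0.68×(128−95) = 95 + 22.44 = 117.44 → 117
After the tone: rgb(116, 139, 117) = #748B75.
Per channel, c → c + 0.4(0 − c):
  R: 116 − 46.4 = 69.6 → 70
  G: 139 − 55.6 = 83.4 → 83
  B: 117 − 46.8 = 70.2 → 70
rgb(70, 83, 70) = #465346.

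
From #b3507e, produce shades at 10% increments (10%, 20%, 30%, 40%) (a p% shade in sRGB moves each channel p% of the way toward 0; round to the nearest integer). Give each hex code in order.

#b3507e is rgb(179, 80, 126).
10%: (179 − 17.9 = 161.1→161, 80 − 8 = 72→72, 126 − 12.6 = 113.4→113) → #a14871
20%: (179 − 35.8 = 143.2→143, 80 − 16 = 64→64, 126 − 25.2 = 100.8→101) → #8f4065
30%: (179 − 53.7 = 125.3→125, 80 − 24 = 56→56, 126 − 37.8 = 88.2→88) → #7d3858
40%: (179 − 71.6 = 107.4→107, 80 − 32 = 48→48, 126 − 50.4 = 75.6→76) → #6b304c

#a14871, #8f4065, #7d3858, #6b304c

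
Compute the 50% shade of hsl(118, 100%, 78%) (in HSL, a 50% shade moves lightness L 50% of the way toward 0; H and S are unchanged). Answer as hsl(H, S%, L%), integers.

L moves 50% from 78 toward 0: 78 − 39 = 39 → 39.
H and S are unchanged.

hsl(118, 100%, 39%)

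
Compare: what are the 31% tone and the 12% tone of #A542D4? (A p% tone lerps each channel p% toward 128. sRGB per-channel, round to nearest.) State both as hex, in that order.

#A542D4 is rgb(165, 66, 212).
31% tone:
  R: 165 + 0.31×(128−165) = 165 − 11.47 = 153.53 → 154
  G: 66 + 19.22 = 85.22 → 85
  B: 212 − 26.04 = 185.96 → 186
  → #9A55BA
12% tone:
  R: 165 + 0.12×(128−165) = 165 − 4.44 = 160.56 → 161
  G: 66 + 7.44 = 73.44 → 73
  B: 212 + 0.12×(128−212) = 212 − 10.08 = 201.92 → 202
  → #A149CA

#9A55BA, #A149CA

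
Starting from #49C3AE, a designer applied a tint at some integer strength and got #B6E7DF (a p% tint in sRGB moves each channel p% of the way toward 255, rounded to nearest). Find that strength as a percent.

#49C3AE is rgb(73, 195, 174); #B6E7DF is rgb(182, 231, 223).
On the R channel (widest range): 182 ≈ 73 + (p/100)(255 − 73), so p ≈ 100×(182 − 73)/(255 − 73) = 10900/182 = 59.89.
p = 60 reproduces all three channels after rounding.

60%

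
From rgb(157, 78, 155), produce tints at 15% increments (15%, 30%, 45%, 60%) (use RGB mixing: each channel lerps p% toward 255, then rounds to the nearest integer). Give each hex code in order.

15%: (157 + 14.7 = 171.7→172, 78 + 26.55 = 104.55→105, 155 + 15 = 170→170) → #ac69aa
30%: (157 + 29.4 = 186.4→186, 78 + 53.1 = 131.1→131, 155 + 30 = 185→185) → #ba83b9
45%: (157 + 44.1 = 201.1→201, 78 + 79.65 = 157.65→158, 155 + 45 = 200→200) → #c99ec8
60%: (157 + 58.8 = 215.8→216, 78 + 106.2 = 184.2→184, 155 + 60 = 215→215) → #d8b8d7

#ac69aa, #ba83b9, #c99ec8, #d8b8d7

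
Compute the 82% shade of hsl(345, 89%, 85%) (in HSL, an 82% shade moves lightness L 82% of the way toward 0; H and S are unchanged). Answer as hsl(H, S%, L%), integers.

L moves 82% from 85 toward 0: 85 − 69.7 = 15.3 → 15.
H and S are unchanged.

hsl(345, 89%, 15%)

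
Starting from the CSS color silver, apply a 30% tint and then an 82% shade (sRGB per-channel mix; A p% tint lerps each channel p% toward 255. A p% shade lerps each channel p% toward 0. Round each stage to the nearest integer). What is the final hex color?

#262626

CSS silver is rgb(192, 192, 192).
A 30% tint moves each channel 30% toward 255:
  R: 192 + 0.3×(255−192) = 192 + 18.9 = 210.9 → 211
  G: 192 + 0.3×(255−192) = 192 + 18.9 = 210.9 → 211
  B: 192 + 18.9 = 210.9 → 211
After the tint: rgb(211, 211, 211) = #d3d3d3.
Per channel, c → c + 0.82(0 − c):
  R: 211 + 0.82×(0−211) = 211 − 173.02 = 37.98 → 38
  G: 211 + 0.82×(0−211) = 211 − 173.02 = 37.98 → 38
  B: 211 − 173.02 = 37.98 → 38
rgb(38, 38, 38) = #262626.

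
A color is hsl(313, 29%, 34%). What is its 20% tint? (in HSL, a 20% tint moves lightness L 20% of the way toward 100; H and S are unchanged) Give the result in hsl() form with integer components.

L moves 20% from 34 toward 100: 34 + 13.2 = 47.2 → 47.
H and S are unchanged.

hsl(313, 29%, 47%)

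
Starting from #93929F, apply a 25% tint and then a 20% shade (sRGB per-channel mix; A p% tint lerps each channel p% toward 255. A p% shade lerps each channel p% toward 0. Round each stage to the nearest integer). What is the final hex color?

#93929F is rgb(147, 146, 159).
Lerp each channel 25% toward 255:
  R: 147 + 0.25×(255−147) = 147 + 27 = 174 → 174
  G: 146 + 27.25 = 173.25 → 173
  B: 159 + 24 = 183 → 183
After the tint: rgb(174, 173, 183) = #AEADB7.
Lerp each channel 20% toward 0:
  R: 174 − 34.8 = 139.2 → 139
  G: 173 + 0.2×(0−173) = 173 − 34.6 = 138.4 → 138
  B: 183 − 36.6 = 146.4 → 146
rgb(139, 138, 146) = #8B8A92.

#8B8A92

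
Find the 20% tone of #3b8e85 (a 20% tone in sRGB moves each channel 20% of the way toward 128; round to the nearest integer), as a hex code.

#3b8e85 is rgb(59, 142, 133).
Lerp each channel 20% toward 128:
  R: 59 + 13.8 = 72.8 → 73
  G: 142 + 0.2×(128−142) = 142 − 2.8 = 139.2 → 139
  B: 133 − 1 = 132 → 132
rgb(73, 139, 132) = #498b84.

#498b84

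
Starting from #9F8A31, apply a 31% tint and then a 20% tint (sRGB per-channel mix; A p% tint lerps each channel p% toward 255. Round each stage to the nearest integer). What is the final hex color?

#9F8A31 is rgb(159, 138, 49).
Per channel, c → c + 0.31(255 − c):
  R: 159 + 0.31×(255−159) = 159 + 29.76 = 188.76 → 189
  G: 138 + 0.31×(255−138) = 138 + 36.27 = 174.27 → 174
  B: 49 + 0.31×(255−49) = 49 + 63.86 = 112.86 → 113
After the tint: rgb(189, 174, 113) = #BDAE71.
A 20% tint moves each channel 20% toward 255:
  R: 189 + 0.2×(255−189) = 189 + 13.2 = 202.2 → 202
  G: 174 + 0.2×(255−174) = 174 + 16.2 = 190.2 → 190
  B: 113 + 28.4 = 141.4 → 141
rgb(202, 190, 141) = #CABE8D.

#CABE8D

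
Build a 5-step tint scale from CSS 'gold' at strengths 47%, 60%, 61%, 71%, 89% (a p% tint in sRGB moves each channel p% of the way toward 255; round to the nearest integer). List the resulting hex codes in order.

CSS gold is rgb(255, 215, 0).
47%: (255→255, 215 + 18.8 = 233.8→234, 0 + 119.85 = 119.85→120) → #FFEA78
60%: (255→255, 215 + 24 = 239→239, 0 + 153 = 153→153) → #FFEF99
61%: (255→255, 215 + 24.4 = 239.4→239, 0 + 155.55 = 155.55→156) → #FFEF9C
71%: (255→255, 215 + 28.4 = 243.4→243, 0 + 181.05 = 181.05→181) → #FFF3B5
89%: (255→255, 215 + 35.6 = 250.6→251, 0 + 226.95 = 226.95→227) → #FFFBE3

#FFEA78, #FFEF99, #FFEF9C, #FFF3B5, #FFFBE3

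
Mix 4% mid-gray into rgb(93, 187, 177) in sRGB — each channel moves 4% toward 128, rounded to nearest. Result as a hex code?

#5eb9af

Per channel, c → c + 0.04(128 − c):
  R: 93 + 0.04×(128−93) = 93 + 1.4 = 94.4 → 94
  G: 187 + 0.04×(128−187) = 187 − 2.36 = 184.64 → 185
  B: 177 + 0.04×(128−177) = 177 − 1.96 = 175.04 → 175
rgb(94, 185, 175) = #5eb9af.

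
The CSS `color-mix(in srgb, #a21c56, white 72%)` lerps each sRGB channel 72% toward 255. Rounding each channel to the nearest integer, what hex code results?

#e5bfd0

#a21c56 is rgb(162, 28, 86).
Per channel, c → c + 0.72(255 − c):
  R: 162 + 0.72×(255−162) = 162 + 66.96 = 228.96 → 229
  G: 28 + 0.72×(255−28) = 28 + 163.44 = 191.44 → 191
  B: 86 + 0.72×(255−86) = 86 + 121.68 = 207.68 → 208
rgb(229, 191, 208) = #e5bfd0.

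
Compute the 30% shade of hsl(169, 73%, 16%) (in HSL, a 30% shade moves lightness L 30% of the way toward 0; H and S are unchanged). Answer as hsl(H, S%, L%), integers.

hsl(169, 73%, 11%)

L moves 30% from 16 toward 0: 16 − 4.8 = 11.2 → 11.
H and S are unchanged.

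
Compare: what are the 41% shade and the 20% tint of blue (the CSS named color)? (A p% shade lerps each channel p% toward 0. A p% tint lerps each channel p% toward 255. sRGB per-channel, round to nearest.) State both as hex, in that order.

#000096, #3333ff

CSS blue is rgb(0, 0, 255).
41% shade:
  R: 0 + 0.41×(0−0) = 0 + 0 = 0 → 0
  G: 0 + 0 = 0 → 0
  B: 255 − 104.55 = 150.45 → 150
  → #000096
20% tint:
  R: 0 + 51 = 51 → 51
  G: 0 + 0.2×(255−0) = 0 + 51 = 51 → 51
  B: 255 + 0 = 255 → 255
  → #3333ff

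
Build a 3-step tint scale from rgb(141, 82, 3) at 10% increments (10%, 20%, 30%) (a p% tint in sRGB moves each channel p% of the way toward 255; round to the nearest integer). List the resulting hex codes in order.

#98631C, #A47535, #AF864F

10%: (141 + 11.4 = 152.4→152, 82 + 17.3 = 99.3→99, 3 + 25.2 = 28.2→28) → #98631C
20%: (141 + 22.8 = 163.8→164, 82 + 34.6 = 116.6→117, 3 + 50.4 = 53.4→53) → #A47535
30%: (141 + 34.2 = 175.2→175, 82 + 51.9 = 133.9→134, 3 + 75.6 = 78.6→79) → #AF864F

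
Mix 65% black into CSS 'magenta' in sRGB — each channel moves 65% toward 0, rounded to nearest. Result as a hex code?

#590059

CSS magenta is rgb(255, 0, 255).
Per channel, c → c + 0.65(0 − c):
  R: 255 + 0.65×(0−255) = 255 − 165.75 = 89.25 → 89
  G: 0 + 0 = 0 → 0
  B: 255 − 165.75 = 89.25 → 89
rgb(89, 0, 89) = #590059.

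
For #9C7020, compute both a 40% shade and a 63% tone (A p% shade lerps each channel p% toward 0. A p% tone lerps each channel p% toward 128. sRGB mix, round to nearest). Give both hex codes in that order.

#9C7020 is rgb(156, 112, 32).
40% shade:
  R: 156 + 0.4×(0−156) = 156 − 62.4 = 93.6 → 94
  G: 112 + 0.4×(0−112) = 112 − 44.8 = 67.2 → 67
  B: 32 + 0.4×(0−32) = 32 − 12.8 = 19.2 → 19
  → #5E4313
63% tone:
  R: 156 − 17.64 = 138.36 → 138
  G: 112 + 10.08 = 122.08 → 122
  B: 32 + 0.63×(128−32) = 32 + 60.48 = 92.48 → 92
  → #8A7A5C

#5E4313, #8A7A5C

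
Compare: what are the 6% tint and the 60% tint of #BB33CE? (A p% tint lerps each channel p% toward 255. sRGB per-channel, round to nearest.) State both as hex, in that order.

#BF3FD1, #E4ADEB

#BB33CE is rgb(187, 51, 206).
6% tint:
  R: 187 + 0.06×(255−187) = 187 + 4.08 = 191.08 → 191
  G: 51 + 0.06×(255−51) = 51 + 12.24 = 63.24 → 63
  B: 206 + 0.06×(255−206) = 206 + 2.94 = 208.94 → 209
  → #BF3FD1
60% tint:
  R: 187 + 0.6×(255−187) = 187 + 40.8 = 227.8 → 228
  G: 51 + 0.6×(255−51) = 51 + 122.4 = 173.4 → 173
  B: 206 + 0.6×(255−206) = 206 + 29.4 = 235.4 → 235
  → #E4ADEB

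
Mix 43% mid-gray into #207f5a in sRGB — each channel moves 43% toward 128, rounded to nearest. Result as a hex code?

#207f5a is rgb(32, 127, 90).
Lerp each channel 43% toward 128:
  R: 32 + 41.28 = 73.28 → 73
  G: 127 + 0.43 = 127.43 → 127
  B: 90 + 0.43×(128−90) = 90 + 16.34 = 106.34 → 106
rgb(73, 127, 106) = #497f6a.

#497f6a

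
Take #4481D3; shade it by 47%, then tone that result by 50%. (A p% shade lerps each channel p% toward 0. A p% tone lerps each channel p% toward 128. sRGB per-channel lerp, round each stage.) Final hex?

#4481D3 is rgb(68, 129, 211).
Lerp each channel 47% toward 0:
  R: 68 + 0.47×(0−68) = 68 − 31.96 = 36.04 → 36
  G: 129 − 60.63 = 68.37 → 68
  B: 211 + 0.47×(0−211) = 211 − 99.17 = 111.83 → 112
After the shade: rgb(36, 68, 112) = #244470.
A 50% tone moves each channel 50% toward 128:
  R: 36 + 0.5×(128−36) = 36 + 46 = 82 → 82
  G: 68 + 0.5×(128−68) = 68 + 30 = 98 → 98
  B: 112 + 0.5×(128−112) = 112 + 8 = 120 → 120
rgb(82, 98, 120) = #526278.

#526278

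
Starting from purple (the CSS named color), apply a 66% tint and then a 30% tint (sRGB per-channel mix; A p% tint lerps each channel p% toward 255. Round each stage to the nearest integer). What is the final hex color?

#E1C2E1

CSS purple is rgb(128, 0, 128).
Per channel, c → c + 0.66(255 − c):
  R: 128 + 83.82 = 211.82 → 212
  G: 0 + 0.66×(255−0) = 0 + 168.3 = 168.3 → 168
  B: 128 + 0.66×(255−128) = 128 + 83.82 = 211.82 → 212
After the tint: rgb(212, 168, 212) = #D4A8D4.
A 30% tint moves each channel 30% toward 255:
  R: 212 + 12.9 = 224.9 → 225
  G: 168 + 26.1 = 194.1 → 194
  B: 212 + 0.3×(255−212) = 212 + 12.9 = 224.9 → 225
rgb(225, 194, 225) = #E1C2E1.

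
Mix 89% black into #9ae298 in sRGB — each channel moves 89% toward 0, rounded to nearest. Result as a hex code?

#111911

#9ae298 is rgb(154, 226, 152).
Lerp each channel 89% toward 0:
  R: 154 + 0.89×(0−154) = 154 − 137.06 = 16.94 → 17
  G: 226 − 201.14 = 24.86 → 25
  B: 152 − 135.28 = 16.72 → 17
rgb(17, 25, 17) = #111911.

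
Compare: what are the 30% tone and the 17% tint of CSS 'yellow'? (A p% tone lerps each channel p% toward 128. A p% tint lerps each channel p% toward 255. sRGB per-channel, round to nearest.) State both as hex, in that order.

CSS yellow is rgb(255, 255, 0).
30% tone:
  R: 255 − 38.1 = 216.9 → 217
  G: 255 + 0.3×(128−255) = 255 − 38.1 = 216.9 → 217
  B: 0 + 0.3×(128−0) = 0 + 38.4 = 38.4 → 38
  → #d9d926
17% tint:
  R: 255 + 0.17×(255−255) = 255 + 0 = 255 → 255
  G: 255 + 0.17×(255−255) = 255 + 0 = 255 → 255
  B: 0 + 0.17×(255−0) = 0 + 43.35 = 43.35 → 43
  → #ffff2b

#d9d926, #ffff2b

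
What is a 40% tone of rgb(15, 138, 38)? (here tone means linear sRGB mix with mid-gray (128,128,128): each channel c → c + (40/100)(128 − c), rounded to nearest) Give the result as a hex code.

Per channel, c → c + 0.4(128 − c):
  R: 15 + 45.2 = 60.2 → 60
  G: 138 − 4 = 134 → 134
  B: 38 + 0.4×(128−38) = 38 + 36 = 74 → 74
rgb(60, 134, 74) = #3C864A.

#3C864A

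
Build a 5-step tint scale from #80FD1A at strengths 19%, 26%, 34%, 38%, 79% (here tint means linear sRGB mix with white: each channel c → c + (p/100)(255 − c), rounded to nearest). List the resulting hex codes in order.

#98FD46, #A1FE56, #ABFE68, #B0FE71, #E4FFCF

#80FD1A is rgb(128, 253, 26).
19%: (128 + 24.13 = 152.13→152, 253→253, 26 + 43.51 = 69.51→70) → #98FD46
26%: (128 + 33.02 = 161.02→161, 253 + 0.52 = 253.52→254, 26 + 59.54 = 85.54→86) → #A1FE56
34%: (128 + 43.18 = 171.18→171, 253 + 0.68 = 253.68→254, 26 + 77.86 = 103.86→104) → #ABFE68
38%: (128 + 48.26 = 176.26→176, 253 + 0.76 = 253.76→254, 26 + 87.02 = 113.02→113) → #B0FE71
79%: (128 + 100.33 = 228.33→228, 253 + 1.58 = 254.58→255, 26 + 180.91 = 206.91→207) → #E4FFCF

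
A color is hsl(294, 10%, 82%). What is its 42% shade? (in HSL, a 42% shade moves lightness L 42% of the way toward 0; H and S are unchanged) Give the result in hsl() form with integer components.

hsl(294, 10%, 48%)

L moves 42% from 82 toward 0: 82 − 34.44 = 47.56 → 48.
H and S are unchanged.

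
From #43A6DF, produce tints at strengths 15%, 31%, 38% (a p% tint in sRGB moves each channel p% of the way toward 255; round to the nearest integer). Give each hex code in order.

#5FB3E4, #7DC2E9, #8AC8EB

#43A6DF is rgb(67, 166, 223).
15%: (67 + 28.2 = 95.2→95, 166 + 13.35 = 179.35→179, 223 + 4.8 = 227.8→228) → #5FB3E4
31%: (67 + 58.28 = 125.28→125, 166 + 27.59 = 193.59→194, 223 + 9.92 = 232.92→233) → #7DC2E9
38%: (67 + 71.44 = 138.44→138, 166 + 33.82 = 199.82→200, 223 + 12.16 = 235.16→235) → #8AC8EB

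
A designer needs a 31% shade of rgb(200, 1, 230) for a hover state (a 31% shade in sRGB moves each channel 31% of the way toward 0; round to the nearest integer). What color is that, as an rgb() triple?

rgb(138, 1, 159)

Lerp each channel 31% toward 0:
  R: 200 − 62 = 138 → 138
  G: 1 + 0.31×(0−1) = 1 − 0.31 = 0.69 → 1
  B: 230 − 71.3 = 158.7 → 159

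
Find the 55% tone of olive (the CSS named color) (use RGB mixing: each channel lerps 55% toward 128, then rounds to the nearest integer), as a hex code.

CSS olive is rgb(128, 128, 0).
A 55% tone moves each channel 55% toward 128:
  R: 128 + 0 = 128 → 128
  G: 128 + 0.55×(128−128) = 128 + 0 = 128 → 128
  B: 0 + 0.55×(128−0) = 0 + 70.4 = 70.4 → 70
rgb(128, 128, 70) = #808046.

#808046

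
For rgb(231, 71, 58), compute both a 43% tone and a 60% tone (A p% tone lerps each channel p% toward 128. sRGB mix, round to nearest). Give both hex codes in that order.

43% tone:
  R: 231 + 0.43×(128−231) = 231 − 44.29 = 186.71 → 187
  G: 71 + 0.43×(128−71) = 71 + 24.51 = 95.51 → 96
  B: 58 + 30.1 = 88.1 → 88
  → #bb6058
60% tone:
  R: 231 + 0.6×(128−231) = 231 − 61.8 = 169.2 → 169
  G: 71 + 0.6×(128−71) = 71 + 34.2 = 105.2 → 105
  B: 58 + 0.6×(128−58) = 58 + 42 = 100 → 100
  → #a96964

#bb6058, #a96964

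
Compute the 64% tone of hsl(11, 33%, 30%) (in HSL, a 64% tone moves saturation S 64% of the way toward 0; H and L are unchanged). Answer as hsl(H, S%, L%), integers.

S moves 64% from 33 toward 0: 33 − 21.12 = 11.88 → 12.
H and L are unchanged.

hsl(11, 12%, 30%)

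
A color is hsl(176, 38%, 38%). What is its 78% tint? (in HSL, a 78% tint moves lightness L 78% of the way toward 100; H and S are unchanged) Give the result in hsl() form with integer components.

L moves 78% from 38 toward 100: 38 + 48.36 = 86.36 → 86.
H and S are unchanged.

hsl(176, 38%, 86%)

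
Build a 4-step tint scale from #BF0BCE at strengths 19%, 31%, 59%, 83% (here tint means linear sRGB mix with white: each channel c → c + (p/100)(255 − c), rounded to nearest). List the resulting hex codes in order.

#CB39D7, #D357DD, #E59BEB, #F4D6F7

#BF0BCE is rgb(191, 11, 206).
19%: (191 + 12.16 = 203.16→203, 11 + 46.36 = 57.36→57, 206 + 9.31 = 215.31→215) → #CB39D7
31%: (191 + 19.84 = 210.84→211, 11 + 75.64 = 86.64→87, 206 + 15.19 = 221.19→221) → #D357DD
59%: (191 + 37.76 = 228.76→229, 11 + 143.96 = 154.96→155, 206 + 28.91 = 234.91→235) → #E59BEB
83%: (191 + 53.12 = 244.12→244, 11 + 202.52 = 213.52→214, 206 + 40.67 = 246.67→247) → #F4D6F7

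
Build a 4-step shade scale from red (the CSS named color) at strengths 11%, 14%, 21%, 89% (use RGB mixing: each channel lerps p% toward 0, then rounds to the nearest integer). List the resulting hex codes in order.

CSS red is rgb(255, 0, 0).
11%: (255 − 28.05 = 226.95→227, 0→0, 0→0) → #e30000
14%: (255 − 35.7 = 219.3→219, 0→0, 0→0) → #db0000
21%: (255 − 53.55 = 201.45→201, 0→0, 0→0) → #c90000
89%: (255 − 226.95 = 28.05→28, 0→0, 0→0) → #1c0000

#e30000, #db0000, #c90000, #1c0000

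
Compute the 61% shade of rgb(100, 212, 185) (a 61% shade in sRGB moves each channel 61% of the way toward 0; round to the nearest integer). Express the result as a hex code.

#275348

Per channel, c → c + 0.61(0 − c):
  R: 100 + 0.61×(0−100) = 100 − 61 = 39 → 39
  G: 212 − 129.32 = 82.68 → 83
  B: 185 − 112.85 = 72.15 → 72
rgb(39, 83, 72) = #275348.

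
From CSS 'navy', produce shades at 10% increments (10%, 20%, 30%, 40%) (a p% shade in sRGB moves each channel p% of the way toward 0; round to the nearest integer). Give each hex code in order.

CSS navy is rgb(0, 0, 128).
10%: (0→0, 0→0, 128 − 12.8 = 115.2→115) → #000073
20%: (0→0, 0→0, 128 − 25.6 = 102.4→102) → #000066
30%: (0→0, 0→0, 128 − 38.4 = 89.6→90) → #00005A
40%: (0→0, 0→0, 128 − 51.2 = 76.8→77) → #00004D

#000073, #000066, #00005A, #00004D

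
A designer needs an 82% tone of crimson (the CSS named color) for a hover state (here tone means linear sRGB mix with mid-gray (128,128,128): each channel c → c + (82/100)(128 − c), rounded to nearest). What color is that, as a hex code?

#916d74

CSS crimson is rgb(220, 20, 60).
Per channel, c → c + 0.82(128 − c):
  R: 220 − 75.44 = 144.56 → 145
  G: 20 + 88.56 = 108.56 → 109
  B: 60 + 55.76 = 115.76 → 116
rgb(145, 109, 116) = #916d74.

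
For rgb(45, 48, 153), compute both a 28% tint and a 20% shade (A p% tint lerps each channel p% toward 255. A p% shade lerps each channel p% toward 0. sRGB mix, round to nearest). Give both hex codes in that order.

#686AB6, #24267A

28% tint:
  R: 45 + 58.8 = 103.8 → 104
  G: 48 + 57.96 = 105.96 → 106
  B: 153 + 28.56 = 181.56 → 182
  → #686AB6
20% shade:
  R: 45 − 9 = 36 → 36
  G: 48 + 0.2×(0−48) = 48 − 9.6 = 38.4 → 38
  B: 153 − 30.6 = 122.4 → 122
  → #24267A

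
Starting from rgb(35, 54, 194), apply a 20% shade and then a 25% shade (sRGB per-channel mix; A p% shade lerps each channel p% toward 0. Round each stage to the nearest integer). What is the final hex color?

#152074

Lerp each channel 20% toward 0:
  R: 35 + 0.2×(0−35) = 35 − 7 = 28 → 28
  G: 54 + 0.2×(0−54) = 54 − 10.8 = 43.2 → 43
  B: 194 + 0.2×(0−194) = 194 − 38.8 = 155.2 → 155
After the shade: rgb(28, 43, 155) = #1C2B9B.
A 25% shade moves each channel 25% toward 0:
  R: 28 − 7 = 21 → 21
  G: 43 − 10.75 = 32.25 → 32
  B: 155 + 0.25×(0−155) = 155 − 38.75 = 116.25 → 116
rgb(21, 32, 116) = #152074.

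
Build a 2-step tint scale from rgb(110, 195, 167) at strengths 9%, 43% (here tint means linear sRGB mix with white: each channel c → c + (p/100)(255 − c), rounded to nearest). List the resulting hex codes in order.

9%: (110 + 13.05 = 123.05→123, 195 + 5.4 = 200.4→200, 167 + 7.92 = 174.92→175) → #7BC8AF
43%: (110 + 62.35 = 172.35→172, 195 + 25.8 = 220.8→221, 167 + 37.84 = 204.84→205) → #ACDDCD

#7BC8AF, #ACDDCD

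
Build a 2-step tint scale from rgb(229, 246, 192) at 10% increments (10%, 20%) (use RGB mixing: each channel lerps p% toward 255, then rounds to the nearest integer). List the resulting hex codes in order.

10%: (229 + 2.6 = 231.6→232, 246 + 0.9 = 246.9→247, 192 + 6.3 = 198.3→198) → #E8F7C6
20%: (229 + 5.2 = 234.2→234, 246 + 1.8 = 247.8→248, 192 + 12.6 = 204.6→205) → #EAF8CD

#E8F7C6, #EAF8CD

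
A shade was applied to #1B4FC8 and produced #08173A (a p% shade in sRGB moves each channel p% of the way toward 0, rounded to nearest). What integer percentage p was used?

#1B4FC8 is rgb(27, 79, 200); #08173A is rgb(8, 23, 58).
On the B channel (widest range): 58 ≈ 200 + (p/100)(0 − 200), so p ≈ 100×(58 − 200)/(0 − 200) = -14200/-200 = 71.00.
p = 71 reproduces all three channels after rounding.

71%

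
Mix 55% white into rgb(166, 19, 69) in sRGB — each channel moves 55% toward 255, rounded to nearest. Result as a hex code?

Lerp each channel 55% toward 255:
  R: 166 + 0.55×(255−166) = 166 + 48.95 = 214.95 → 215
  G: 19 + 0.55×(255−19) = 19 + 129.8 = 148.8 → 149
  B: 69 + 0.55×(255−69) = 69 + 102.3 = 171.3 → 171
rgb(215, 149, 171) = #D795AB.

#D795AB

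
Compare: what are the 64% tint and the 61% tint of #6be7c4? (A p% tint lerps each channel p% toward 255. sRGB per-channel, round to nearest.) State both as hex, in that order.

#caf6ea, #c5f6e8

#6be7c4 is rgb(107, 231, 196).
64% tint:
  R: 107 + 0.64×(255−107) = 107 + 94.72 = 201.72 → 202
  G: 231 + 15.36 = 246.36 → 246
  B: 196 + 0.64×(255−196) = 196 + 37.76 = 233.76 → 234
  → #caf6ea
61% tint:
  R: 107 + 0.61×(255−107) = 107 + 90.28 = 197.28 → 197
  G: 231 + 0.61×(255−231) = 231 + 14.64 = 245.64 → 246
  B: 196 + 0.61×(255−196) = 196 + 35.99 = 231.99 → 232
  → #c5f6e8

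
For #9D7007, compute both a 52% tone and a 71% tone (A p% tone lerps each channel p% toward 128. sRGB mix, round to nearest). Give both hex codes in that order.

#9D7007 is rgb(157, 112, 7).
52% tone:
  R: 157 + 0.52×(128−157) = 157 − 15.08 = 141.92 → 142
  G: 112 + 0.52×(128−112) = 112 + 8.32 = 120.32 → 120
  B: 7 + 0.52×(128−7) = 7 + 62.92 = 69.92 → 70
  → #8E7846
71% tone:
  R: 157 − 20.59 = 136.41 → 136
  G: 112 + 0.71×(128−112) = 112 + 11.36 = 123.36 → 123
  B: 7 + 85.91 = 92.91 → 93
  → #887B5D

#8E7846, #887B5D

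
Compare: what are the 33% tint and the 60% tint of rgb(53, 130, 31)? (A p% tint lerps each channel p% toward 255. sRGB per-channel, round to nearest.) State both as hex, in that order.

#78ab69, #aecda5

33% tint:
  R: 53 + 66.66 = 119.66 → 120
  G: 130 + 0.33×(255−130) = 130 + 41.25 = 171.25 → 171
  B: 31 + 0.33×(255−31) = 31 + 73.92 = 104.92 → 105
  → #78ab69
60% tint:
  R: 53 + 0.6×(255−53) = 53 + 121.2 = 174.2 → 174
  G: 130 + 0.6×(255−130) = 130 + 75 = 205 → 205
  B: 31 + 134.4 = 165.4 → 165
  → #aecda5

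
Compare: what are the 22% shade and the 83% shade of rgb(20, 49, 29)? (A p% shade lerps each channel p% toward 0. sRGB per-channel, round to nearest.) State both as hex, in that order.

#102617, #030805

22% shade:
  R: 20 + 0.22×(0−20) = 20 − 4.4 = 15.6 → 16
  G: 49 − 10.78 = 38.22 → 38
  B: 29 + 0.22×(0−29) = 29 − 6.38 = 22.62 → 23
  → #102617
83% shade:
  R: 20 + 0.83×(0−20) = 20 − 16.6 = 3.4 → 3
  G: 49 − 40.67 = 8.33 → 8
  B: 29 + 0.83×(0−29) = 29 − 24.07 = 4.93 → 5
  → #030805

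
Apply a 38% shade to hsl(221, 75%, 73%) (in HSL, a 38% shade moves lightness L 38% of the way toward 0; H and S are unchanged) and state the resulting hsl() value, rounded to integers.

hsl(221, 75%, 45%)

L moves 38% from 73 toward 0: 73 − 27.74 = 45.26 → 45.
H and S are unchanged.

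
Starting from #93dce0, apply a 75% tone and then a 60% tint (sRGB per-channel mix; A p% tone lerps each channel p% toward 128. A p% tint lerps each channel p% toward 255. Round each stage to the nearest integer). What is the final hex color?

#93dce0 is rgb(147, 220, 224).
Per channel, c → c + 0.75(128 − c):
  R: 147 − 14.25 = 132.75 → 133
  G: 220 − 69 = 151 → 151
  B: 224 − 72 = 152 → 152
After the tone: rgb(133, 151, 152) = #859798.
Lerp each channel 60% toward 255:
  R: 133 + 0.6×(255−133) = 133 + 73.2 = 206.2 → 206
  G: 151 + 0.6×(255−151) = 151 + 62.4 = 213.4 → 213
  B: 152 + 61.8 = 213.8 → 214
rgb(206, 213, 214) = #ced5d6.

#ced5d6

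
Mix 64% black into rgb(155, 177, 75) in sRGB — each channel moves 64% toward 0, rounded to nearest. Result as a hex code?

Per channel, c → c + 0.64(0 − c):
  R: 155 + 0.64×(0−155) = 155 − 99.2 = 55.8 → 56
  G: 177 + 0.64×(0−177) = 177 − 113.28 = 63.72 → 64
  B: 75 + 0.64×(0−75) = 75 − 48 = 27 → 27
rgb(56, 64, 27) = #38401B.

#38401B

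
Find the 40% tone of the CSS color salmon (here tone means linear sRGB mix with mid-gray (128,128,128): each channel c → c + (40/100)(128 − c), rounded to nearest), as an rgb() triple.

CSS salmon is rgb(250, 128, 114).
Per channel, c → c + 0.4(128 − c):
  R: 250 − 48.8 = 201.2 → 201
  G: 128 + 0 = 128 → 128
  B: 114 + 0.4×(128−114) = 114 + 5.6 = 119.6 → 120

rgb(201, 128, 120)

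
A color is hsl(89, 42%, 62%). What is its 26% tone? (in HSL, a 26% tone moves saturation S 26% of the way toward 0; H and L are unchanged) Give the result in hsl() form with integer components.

hsl(89, 31%, 62%)

S moves 26% from 42 toward 0: 42 − 10.92 = 31.08 → 31.
H and L are unchanged.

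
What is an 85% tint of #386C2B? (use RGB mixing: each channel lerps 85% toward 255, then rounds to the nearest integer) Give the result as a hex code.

#E1E9DF

#386C2B is rgb(56, 108, 43).
Lerp each channel 85% toward 255:
  R: 56 + 169.15 = 225.15 → 225
  G: 108 + 0.85×(255−108) = 108 + 124.95 = 232.95 → 233
  B: 43 + 0.85×(255−43) = 43 + 180.2 = 223.2 → 223
rgb(225, 233, 223) = #E1E9DF.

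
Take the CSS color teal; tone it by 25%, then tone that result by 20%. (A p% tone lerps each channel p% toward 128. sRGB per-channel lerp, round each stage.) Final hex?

CSS teal is rgb(0, 128, 128).
A 25% tone moves each channel 25% toward 128:
  R: 0 + 0.25×(128−0) = 0 + 32 = 32 → 32
  G: 128 + 0 = 128 → 128
  B: 128 + 0.25×(128−128) = 128 + 0 = 128 → 128
After the tone: rgb(32, 128, 128) = #208080.
Lerp each channel 20% toward 128:
  R: 32 + 0.2×(128−32) = 32 + 19.2 = 51.2 → 51
  G: 128 + 0.2×(128−128) = 128 + 0 = 128 → 128
  B: 128 + 0 = 128 → 128
rgb(51, 128, 128) = #338080.

#338080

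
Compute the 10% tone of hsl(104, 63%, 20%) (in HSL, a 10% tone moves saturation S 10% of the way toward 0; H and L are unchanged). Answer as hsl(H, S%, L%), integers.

hsl(104, 57%, 20%)

S moves 10% from 63 toward 0: 63 − 6.3 = 56.7 → 57.
H and L are unchanged.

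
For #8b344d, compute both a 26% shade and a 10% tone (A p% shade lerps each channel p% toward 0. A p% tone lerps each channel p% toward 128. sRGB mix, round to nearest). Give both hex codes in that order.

#672639, #8a3c52

#8b344d is rgb(139, 52, 77).
26% shade:
  R: 139 + 0.26×(0−139) = 139 − 36.14 = 102.86 → 103
  G: 52 − 13.52 = 38.48 → 38
  B: 77 − 20.02 = 56.98 → 57
  → #672639
10% tone:
  R: 139 − 1.1 = 137.9 → 138
  G: 52 + 0.1×(128−52) = 52 + 7.6 = 59.6 → 60
  B: 77 + 5.1 = 82.1 → 82
  → #8a3c52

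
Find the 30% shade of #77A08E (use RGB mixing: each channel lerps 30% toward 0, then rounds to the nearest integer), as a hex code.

#537063

#77A08E is rgb(119, 160, 142).
Lerp each channel 30% toward 0:
  R: 119 − 35.7 = 83.3 → 83
  G: 160 + 0.3×(0−160) = 160 − 48 = 112 → 112
  B: 142 + 0.3×(0−142) = 142 − 42.6 = 99.4 → 99
rgb(83, 112, 99) = #537063.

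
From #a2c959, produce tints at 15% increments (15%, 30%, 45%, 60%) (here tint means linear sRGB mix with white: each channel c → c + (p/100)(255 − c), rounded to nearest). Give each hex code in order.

#a2c959 is rgb(162, 201, 89).
15%: (162 + 13.95 = 175.95→176, 201 + 8.1 = 209.1→209, 89 + 24.9 = 113.9→114) → #b0d172
30%: (162 + 27.9 = 189.9→190, 201 + 16.2 = 217.2→217, 89 + 49.8 = 138.8→139) → #bed98b
45%: (162 + 41.85 = 203.85→204, 201 + 24.3 = 225.3→225, 89 + 74.7 = 163.7→164) → #cce1a4
60%: (162 + 55.8 = 217.8→218, 201 + 32.4 = 233.4→233, 89 + 99.6 = 188.6→189) → #dae9bd

#b0d172, #bed98b, #cce1a4, #dae9bd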